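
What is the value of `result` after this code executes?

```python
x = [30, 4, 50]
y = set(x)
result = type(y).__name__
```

x is list; y is set; result = 'set'

'set'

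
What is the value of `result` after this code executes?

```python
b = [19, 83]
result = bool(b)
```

b = [19, 83]; result = True

True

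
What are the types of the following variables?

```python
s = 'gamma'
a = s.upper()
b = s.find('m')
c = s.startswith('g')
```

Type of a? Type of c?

upper() returns str; startswith() returns bool

str, bool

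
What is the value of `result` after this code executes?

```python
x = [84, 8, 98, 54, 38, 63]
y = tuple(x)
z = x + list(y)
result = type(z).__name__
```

x is list; y is tuple; z is list; result = 'list'

'list'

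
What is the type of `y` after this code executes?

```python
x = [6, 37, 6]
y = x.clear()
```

list.clear() returns None

NoneType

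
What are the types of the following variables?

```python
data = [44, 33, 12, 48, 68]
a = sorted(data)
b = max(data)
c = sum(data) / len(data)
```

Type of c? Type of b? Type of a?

int / int = float; max of ints returns int; sorted() returns list

float, int, list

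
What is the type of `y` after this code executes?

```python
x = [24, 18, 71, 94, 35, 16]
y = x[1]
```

Indexing list[int] returns int

int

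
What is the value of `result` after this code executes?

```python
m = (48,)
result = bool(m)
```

m = (48,); result = True

True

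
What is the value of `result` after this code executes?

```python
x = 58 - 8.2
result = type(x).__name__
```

x is float; result = 'float'

'float'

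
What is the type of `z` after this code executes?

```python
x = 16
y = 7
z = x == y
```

Equality comparison returns bool

bool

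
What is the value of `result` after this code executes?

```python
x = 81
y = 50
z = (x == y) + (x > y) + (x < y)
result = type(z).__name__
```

x is int; y is int; z is int; result = 'int'

'int'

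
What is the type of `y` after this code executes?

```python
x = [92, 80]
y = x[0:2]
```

Slicing a list returns a list

list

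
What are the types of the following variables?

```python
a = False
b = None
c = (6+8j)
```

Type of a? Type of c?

a is assigned the constant False, which has type bool; c is assigned (6+8j), an int plus an imaginary literal (j suffix), which evaluates to complex

bool, complex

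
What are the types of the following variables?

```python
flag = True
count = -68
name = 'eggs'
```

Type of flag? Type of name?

flag is assigned the constant True, which has type bool; name is assigned a quoted string literal, so it is a str

bool, str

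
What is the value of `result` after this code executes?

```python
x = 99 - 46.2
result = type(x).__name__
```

x is float; result = 'float'

'float'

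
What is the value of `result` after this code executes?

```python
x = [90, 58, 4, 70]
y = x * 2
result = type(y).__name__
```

x is list; y is list; result = 'list'

'list'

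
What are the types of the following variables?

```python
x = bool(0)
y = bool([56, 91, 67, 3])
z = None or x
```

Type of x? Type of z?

bool() returns bool; None or bool returns the bool

bool, bool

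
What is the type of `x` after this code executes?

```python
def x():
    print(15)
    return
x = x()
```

Bare return returns None

NoneType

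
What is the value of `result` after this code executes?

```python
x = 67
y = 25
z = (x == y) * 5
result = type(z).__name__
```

x is int; y is int; z is int; result = 'int'

'int'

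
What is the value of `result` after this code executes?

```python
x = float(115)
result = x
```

x = 115.0; result = 115.0

115.0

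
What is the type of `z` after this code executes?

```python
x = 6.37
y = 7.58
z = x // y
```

float // float = float

float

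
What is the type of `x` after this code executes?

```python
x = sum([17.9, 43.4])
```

sum() of floats returns float

float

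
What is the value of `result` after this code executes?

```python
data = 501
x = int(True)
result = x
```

data = 501; x = 1; result = 1

1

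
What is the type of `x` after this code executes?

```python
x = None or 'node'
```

'or' with None returns the other truthy value (str)

str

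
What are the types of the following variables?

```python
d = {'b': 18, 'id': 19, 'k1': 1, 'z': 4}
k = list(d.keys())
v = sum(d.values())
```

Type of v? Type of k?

sum of ints is int; list() converts to list

int, list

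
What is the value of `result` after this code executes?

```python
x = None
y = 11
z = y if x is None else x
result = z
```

x = None; y = 11; z = 11; result = 11

11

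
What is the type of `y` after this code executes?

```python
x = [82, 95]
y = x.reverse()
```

list.reverse() returns None

NoneType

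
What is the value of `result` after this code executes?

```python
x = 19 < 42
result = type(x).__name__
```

x is bool; result = 'bool'

'bool'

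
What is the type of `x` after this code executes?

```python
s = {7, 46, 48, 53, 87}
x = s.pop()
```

Popping from set[int] returns int

int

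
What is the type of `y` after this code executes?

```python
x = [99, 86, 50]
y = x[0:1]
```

Slicing a list returns a list

list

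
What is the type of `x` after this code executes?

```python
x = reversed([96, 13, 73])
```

reversed() on a list returns list_reverseiterator

list_reverseiterator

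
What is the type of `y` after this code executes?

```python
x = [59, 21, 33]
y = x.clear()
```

list.clear() returns None

NoneType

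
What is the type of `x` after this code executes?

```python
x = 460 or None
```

'or' returns first truthy value

int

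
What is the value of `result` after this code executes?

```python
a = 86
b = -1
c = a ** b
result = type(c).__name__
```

a is int; b is int; c is float; result = 'float'

'float'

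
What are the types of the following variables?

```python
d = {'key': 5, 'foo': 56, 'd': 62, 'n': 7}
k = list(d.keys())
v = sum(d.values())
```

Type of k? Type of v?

list() converts to list; sum of ints is int

list, int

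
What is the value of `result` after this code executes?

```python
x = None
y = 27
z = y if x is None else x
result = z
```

x = None; y = 27; z = 27; result = 27

27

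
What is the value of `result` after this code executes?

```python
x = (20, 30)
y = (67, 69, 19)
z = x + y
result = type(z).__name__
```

x is tuple; y is tuple; z is tuple; result = 'tuple'

'tuple'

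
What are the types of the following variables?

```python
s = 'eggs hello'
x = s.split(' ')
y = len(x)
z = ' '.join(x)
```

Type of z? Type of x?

str.join() returns str; str.split() returns list

str, list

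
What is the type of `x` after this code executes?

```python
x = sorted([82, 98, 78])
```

sorted() always returns list

list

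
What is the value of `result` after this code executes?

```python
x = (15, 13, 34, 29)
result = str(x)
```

x = (15, 13, 34, 29); result = '(15, 13, 34, 29)'

'(15, 13, 34, 29)'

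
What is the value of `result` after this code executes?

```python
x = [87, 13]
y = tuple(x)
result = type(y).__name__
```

x is list; y is tuple; result = 'tuple'

'tuple'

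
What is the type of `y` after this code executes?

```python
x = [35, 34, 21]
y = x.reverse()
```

list.reverse() returns None

NoneType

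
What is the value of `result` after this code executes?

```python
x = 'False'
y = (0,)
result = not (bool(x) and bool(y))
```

x = 'False'; y = (0,); result = False

False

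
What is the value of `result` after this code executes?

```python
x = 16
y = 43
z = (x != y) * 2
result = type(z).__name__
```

x is int; y is int; z is int; result = 'int'

'int'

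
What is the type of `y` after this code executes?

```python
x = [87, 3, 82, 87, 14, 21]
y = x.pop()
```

list.pop() returns the popped element

int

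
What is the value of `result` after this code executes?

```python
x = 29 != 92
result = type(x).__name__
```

x is bool; result = 'bool'

'bool'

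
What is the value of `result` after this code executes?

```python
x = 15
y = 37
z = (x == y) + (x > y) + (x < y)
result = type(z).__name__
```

x is int; y is int; z is int; result = 'int'

'int'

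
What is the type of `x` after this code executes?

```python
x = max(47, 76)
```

max() of ints returns int

int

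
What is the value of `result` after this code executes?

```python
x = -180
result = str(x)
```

x = -180; result = '-180'

'-180'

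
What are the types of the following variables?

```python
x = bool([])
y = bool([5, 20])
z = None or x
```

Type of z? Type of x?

None or bool returns the bool; bool() returns bool

bool, bool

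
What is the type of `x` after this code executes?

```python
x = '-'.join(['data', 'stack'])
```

str.join() returns str

str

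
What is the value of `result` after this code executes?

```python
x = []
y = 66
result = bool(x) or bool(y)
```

x = []; y = 66; result = True

True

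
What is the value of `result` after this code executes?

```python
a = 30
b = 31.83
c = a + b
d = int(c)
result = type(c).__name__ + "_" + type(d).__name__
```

a is int; b is float; c is float; d is int; result = 'float_int'

'float_int'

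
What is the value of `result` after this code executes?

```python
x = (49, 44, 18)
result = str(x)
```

x = (49, 44, 18); result = '(49, 44, 18)'

'(49, 44, 18)'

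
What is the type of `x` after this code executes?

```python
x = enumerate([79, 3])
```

enumerate() returns an enumerate object

enumerate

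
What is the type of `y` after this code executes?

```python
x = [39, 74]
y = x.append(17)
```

list.append() returns None (mutates in place)

NoneType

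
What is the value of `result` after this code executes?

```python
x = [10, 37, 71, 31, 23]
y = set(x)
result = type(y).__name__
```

x is list; y is set; result = 'set'

'set'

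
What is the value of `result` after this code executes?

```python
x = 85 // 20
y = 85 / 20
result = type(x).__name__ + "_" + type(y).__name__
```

x is int; y is float; result = 'int_float'

'int_float'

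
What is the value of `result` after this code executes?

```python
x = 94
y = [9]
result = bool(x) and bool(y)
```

x = 94; y = [9]; result = True

True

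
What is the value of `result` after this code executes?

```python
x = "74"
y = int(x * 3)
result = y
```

x = '74'; y = 747474; result = 747474

747474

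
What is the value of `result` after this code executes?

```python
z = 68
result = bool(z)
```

z = 68; result = True

True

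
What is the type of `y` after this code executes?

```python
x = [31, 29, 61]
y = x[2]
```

Indexing list[int] returns int

int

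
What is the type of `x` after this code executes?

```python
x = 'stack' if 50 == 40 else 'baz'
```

Both branches of conditional are str

str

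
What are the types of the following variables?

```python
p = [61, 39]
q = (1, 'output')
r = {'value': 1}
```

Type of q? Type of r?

q is assigned a tuple (parenthesized, comma-separated values); r is assigned a dict literal ({key: value})

tuple, dict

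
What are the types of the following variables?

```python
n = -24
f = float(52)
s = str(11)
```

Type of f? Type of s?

f is assigned the result of calling float(), which returns a float; s is assigned the result of calling str(), which returns a str

float, str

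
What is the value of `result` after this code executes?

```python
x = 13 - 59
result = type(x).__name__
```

x is int; result = 'int'

'int'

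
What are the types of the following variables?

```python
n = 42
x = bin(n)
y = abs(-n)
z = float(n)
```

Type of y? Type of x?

abs() of int returns int; bin() returns str

int, str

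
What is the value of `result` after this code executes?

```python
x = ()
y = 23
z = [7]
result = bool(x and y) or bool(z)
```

x = (); y = 23; z = [7]; result = True

True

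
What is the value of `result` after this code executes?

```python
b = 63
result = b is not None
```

b = 63; result = True

True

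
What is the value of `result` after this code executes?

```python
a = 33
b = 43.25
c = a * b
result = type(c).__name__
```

a is int; b is float; c is float; result = 'float'

'float'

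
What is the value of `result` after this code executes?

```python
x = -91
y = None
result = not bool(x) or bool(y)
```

x = -91; y = None; result = False

False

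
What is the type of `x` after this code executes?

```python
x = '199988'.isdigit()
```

str.isdigit() returns bool

bool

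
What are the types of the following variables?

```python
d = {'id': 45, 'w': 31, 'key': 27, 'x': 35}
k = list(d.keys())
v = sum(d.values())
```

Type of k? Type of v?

list() converts to list; sum of ints is int

list, int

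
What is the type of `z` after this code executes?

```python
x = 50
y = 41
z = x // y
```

int // int = int

int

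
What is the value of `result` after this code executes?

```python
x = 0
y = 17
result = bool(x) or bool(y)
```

x = 0; y = 17; result = True

True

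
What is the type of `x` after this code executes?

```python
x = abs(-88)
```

abs() of int returns int

int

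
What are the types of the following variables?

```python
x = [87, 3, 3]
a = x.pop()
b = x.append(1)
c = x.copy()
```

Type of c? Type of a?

copy() returns list; pop() returns element

list, int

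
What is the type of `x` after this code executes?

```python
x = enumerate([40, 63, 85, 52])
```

enumerate() returns an enumerate object

enumerate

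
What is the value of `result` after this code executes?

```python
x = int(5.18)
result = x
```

x = 5; result = 5

5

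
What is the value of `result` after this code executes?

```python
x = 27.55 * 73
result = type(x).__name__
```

x is float; result = 'float'

'float'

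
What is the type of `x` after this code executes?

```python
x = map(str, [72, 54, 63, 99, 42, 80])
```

map() returns a map object

map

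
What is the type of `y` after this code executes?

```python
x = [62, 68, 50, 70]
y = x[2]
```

Indexing list[int] returns int

int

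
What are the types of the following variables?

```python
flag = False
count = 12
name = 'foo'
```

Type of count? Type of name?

count is assigned a bare integer (no decimal point), so it is an int; name is assigned a quoted string literal, so it is a str

int, str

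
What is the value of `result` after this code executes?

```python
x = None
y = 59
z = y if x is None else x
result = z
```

x = None; y = 59; z = 59; result = 59

59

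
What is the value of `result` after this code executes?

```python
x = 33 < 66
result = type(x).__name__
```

x is bool; result = 'bool'

'bool'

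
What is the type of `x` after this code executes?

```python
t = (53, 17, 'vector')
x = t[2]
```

Index 2 of tuple is a str literal

str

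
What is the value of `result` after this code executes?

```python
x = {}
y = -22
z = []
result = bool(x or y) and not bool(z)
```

x = {}; y = -22; z = []; result = True

True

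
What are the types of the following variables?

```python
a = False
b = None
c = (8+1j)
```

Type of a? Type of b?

a is assigned the constant False, which has type bool; b is assigned None, whose type is NoneType

bool, NoneType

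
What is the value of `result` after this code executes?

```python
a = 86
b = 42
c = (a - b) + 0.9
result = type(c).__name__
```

a is int; b is int; c is float; result = 'float'

'float'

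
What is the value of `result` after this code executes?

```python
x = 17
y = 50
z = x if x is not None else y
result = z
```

x = 17; y = 50; z = 17; result = 17

17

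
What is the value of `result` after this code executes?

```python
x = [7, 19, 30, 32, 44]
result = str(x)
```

x = [7, 19, 30, 32, 44]; result = '[7, 19, 30, 32, 44]'

'[7, 19, 30, 32, 44]'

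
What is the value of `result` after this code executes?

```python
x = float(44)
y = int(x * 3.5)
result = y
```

x = 44.0; y = 154; result = 154

154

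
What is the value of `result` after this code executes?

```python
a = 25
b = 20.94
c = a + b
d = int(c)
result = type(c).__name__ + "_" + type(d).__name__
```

a is int; b is float; c is float; d is int; result = 'float_int'

'float_int'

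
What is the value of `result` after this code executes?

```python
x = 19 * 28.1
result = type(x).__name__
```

x is float; result = 'float'

'float'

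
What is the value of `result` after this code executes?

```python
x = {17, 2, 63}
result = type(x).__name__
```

x is set; result = 'set'

'set'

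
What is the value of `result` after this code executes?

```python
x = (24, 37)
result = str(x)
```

x = (24, 37); result = '(24, 37)'

'(24, 37)'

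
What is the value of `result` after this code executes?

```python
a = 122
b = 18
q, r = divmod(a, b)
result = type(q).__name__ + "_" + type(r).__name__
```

a is int; b is int; q is int; r is int; result = 'int_int'

'int_int'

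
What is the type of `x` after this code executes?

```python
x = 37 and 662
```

'and' with truthy values returns last operand (int)

int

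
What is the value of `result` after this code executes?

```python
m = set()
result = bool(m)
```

m = set(); result = False

False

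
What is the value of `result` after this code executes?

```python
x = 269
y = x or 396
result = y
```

x = 269; y = 269; result = 269

269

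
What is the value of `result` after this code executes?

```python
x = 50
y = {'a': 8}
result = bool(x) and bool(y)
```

x = 50; y = {'a': 8}; result = True

True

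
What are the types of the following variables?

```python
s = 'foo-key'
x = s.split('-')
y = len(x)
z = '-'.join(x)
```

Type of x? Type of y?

str.split() returns list; len() returns int

list, int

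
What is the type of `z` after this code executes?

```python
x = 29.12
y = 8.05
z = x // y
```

float // float = float

float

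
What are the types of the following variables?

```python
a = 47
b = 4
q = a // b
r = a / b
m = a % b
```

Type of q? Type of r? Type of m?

// returns int; / returns float; % of ints returns int

int, float, int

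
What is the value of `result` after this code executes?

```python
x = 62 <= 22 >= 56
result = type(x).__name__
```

x is bool; result = 'bool'

'bool'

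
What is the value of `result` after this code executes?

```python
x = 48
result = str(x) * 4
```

x = 48; result = '48484848'

'48484848'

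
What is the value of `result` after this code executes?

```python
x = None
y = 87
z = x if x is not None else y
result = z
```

x = None; y = 87; z = 87; result = 87

87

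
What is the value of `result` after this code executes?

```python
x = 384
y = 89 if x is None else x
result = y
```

x = 384; y = 384; result = 384

384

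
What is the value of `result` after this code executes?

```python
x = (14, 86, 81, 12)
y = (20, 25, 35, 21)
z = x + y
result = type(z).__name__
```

x is tuple; y is tuple; z is tuple; result = 'tuple'

'tuple'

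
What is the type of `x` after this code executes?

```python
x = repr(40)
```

repr() returns str

str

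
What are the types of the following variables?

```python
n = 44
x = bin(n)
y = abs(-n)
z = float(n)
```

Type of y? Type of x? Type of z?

abs() of int returns int; bin() returns str; float() returns float

int, str, float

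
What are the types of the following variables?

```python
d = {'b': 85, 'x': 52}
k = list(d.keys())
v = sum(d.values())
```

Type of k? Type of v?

list() converts to list; sum of ints is int

list, int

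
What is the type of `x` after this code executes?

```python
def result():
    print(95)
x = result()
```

Function without return returns None

NoneType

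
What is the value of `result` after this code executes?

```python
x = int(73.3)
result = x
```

x = 73; result = 73

73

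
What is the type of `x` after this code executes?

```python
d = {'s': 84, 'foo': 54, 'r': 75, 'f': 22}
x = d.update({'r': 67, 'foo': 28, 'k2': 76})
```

dict.update() returns None

NoneType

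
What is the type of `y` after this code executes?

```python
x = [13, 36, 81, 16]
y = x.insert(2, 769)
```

list.insert() returns None

NoneType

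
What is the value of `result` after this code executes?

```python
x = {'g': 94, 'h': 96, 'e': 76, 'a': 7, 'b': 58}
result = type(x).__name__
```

x is dict; result = 'dict'

'dict'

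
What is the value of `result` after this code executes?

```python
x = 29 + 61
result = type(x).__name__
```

x is int; result = 'int'

'int'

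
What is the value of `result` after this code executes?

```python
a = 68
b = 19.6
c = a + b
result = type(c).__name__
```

a is int; b is float; c is float; result = 'float'

'float'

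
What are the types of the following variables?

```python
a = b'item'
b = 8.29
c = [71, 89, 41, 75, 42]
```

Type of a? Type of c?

a is assigned a bytes literal (b'...' prefix); c is assigned a list literal (square brackets)

bytes, list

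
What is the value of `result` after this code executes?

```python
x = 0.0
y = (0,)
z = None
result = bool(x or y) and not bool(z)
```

x = 0.0; y = (0,); z = None; result = True

True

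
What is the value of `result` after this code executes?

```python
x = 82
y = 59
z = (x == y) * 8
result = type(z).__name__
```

x is int; y is int; z is int; result = 'int'

'int'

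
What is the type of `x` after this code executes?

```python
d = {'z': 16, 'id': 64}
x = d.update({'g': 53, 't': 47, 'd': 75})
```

dict.update() returns None

NoneType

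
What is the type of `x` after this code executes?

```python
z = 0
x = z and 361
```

'and' returns first falsy value (0 is int)

int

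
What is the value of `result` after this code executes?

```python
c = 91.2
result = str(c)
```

c = 91.2; result = '91.2'

'91.2'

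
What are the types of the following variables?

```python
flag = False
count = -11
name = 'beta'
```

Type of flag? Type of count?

flag is assigned the constant False, which has type bool; count is assigned a bare integer (no decimal point), so it is an int

bool, int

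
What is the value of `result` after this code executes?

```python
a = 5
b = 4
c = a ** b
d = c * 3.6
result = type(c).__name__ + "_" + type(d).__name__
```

a is int; b is int; c is int; d is float; result = 'int_float'

'int_float'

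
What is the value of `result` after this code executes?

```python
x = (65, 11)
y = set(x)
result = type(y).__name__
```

x is tuple; y is set; result = 'set'

'set'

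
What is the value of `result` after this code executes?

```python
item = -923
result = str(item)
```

item = -923; result = '-923'

'-923'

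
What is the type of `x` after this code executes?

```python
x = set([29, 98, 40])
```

set() constructor returns set

set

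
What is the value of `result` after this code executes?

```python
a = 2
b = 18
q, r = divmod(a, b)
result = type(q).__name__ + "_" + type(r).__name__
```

a is int; b is int; q is int; r is int; result = 'int_int'

'int_int'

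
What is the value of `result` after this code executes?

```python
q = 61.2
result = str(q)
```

q = 61.2; result = '61.2'

'61.2'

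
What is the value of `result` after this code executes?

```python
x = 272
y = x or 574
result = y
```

x = 272; y = 272; result = 272

272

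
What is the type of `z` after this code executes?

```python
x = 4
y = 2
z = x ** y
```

positive int ** positive int = int

int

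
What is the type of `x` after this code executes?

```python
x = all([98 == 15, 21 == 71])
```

all() returns bool

bool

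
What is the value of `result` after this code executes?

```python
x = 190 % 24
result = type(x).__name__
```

x is int; result = 'int'

'int'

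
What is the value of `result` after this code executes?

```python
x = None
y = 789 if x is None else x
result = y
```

x = None; y = 789; result = 789

789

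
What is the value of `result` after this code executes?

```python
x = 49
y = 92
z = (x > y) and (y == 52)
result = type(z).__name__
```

x is int; y is int; z is bool; result = 'bool'

'bool'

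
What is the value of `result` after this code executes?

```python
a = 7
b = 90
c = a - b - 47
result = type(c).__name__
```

a is int; b is int; c is int; result = 'int'

'int'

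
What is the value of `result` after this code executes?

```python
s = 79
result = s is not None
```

s = 79; result = True

True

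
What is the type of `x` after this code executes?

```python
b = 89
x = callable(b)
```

callable() returns bool

bool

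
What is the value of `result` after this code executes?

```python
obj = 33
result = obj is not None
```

obj = 33; result = True

True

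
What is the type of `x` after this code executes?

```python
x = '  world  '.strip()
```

str.strip() returns str

str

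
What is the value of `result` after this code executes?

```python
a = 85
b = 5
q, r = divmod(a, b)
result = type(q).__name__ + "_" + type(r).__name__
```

a is int; b is int; q is int; r is int; result = 'int_int'

'int_int'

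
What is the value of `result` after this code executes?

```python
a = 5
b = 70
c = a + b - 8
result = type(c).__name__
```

a is int; b is int; c is int; result = 'int'

'int'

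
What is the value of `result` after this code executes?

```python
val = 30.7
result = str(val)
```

val = 30.7; result = '30.7'

'30.7'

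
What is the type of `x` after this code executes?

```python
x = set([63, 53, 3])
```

set() constructor returns set

set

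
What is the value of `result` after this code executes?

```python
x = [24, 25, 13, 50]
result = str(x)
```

x = [24, 25, 13, 50]; result = '[24, 25, 13, 50]'

'[24, 25, 13, 50]'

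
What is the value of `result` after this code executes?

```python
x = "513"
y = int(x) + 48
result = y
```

x = '513'; y = 561; result = 561

561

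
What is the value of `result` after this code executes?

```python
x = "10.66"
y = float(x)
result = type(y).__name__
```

x is str; y is float; result = 'float'

'float'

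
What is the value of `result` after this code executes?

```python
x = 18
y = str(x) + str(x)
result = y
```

x = 18; y = '1818'; result = '1818'

'1818'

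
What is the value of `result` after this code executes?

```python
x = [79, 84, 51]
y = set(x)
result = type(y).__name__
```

x is list; y is set; result = 'set'

'set'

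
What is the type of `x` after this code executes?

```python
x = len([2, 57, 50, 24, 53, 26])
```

len() always returns int

int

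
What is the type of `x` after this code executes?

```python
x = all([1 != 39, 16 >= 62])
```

all() returns bool

bool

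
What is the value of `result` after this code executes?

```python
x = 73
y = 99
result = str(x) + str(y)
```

x = 73; y = 99; result = '7399'

'7399'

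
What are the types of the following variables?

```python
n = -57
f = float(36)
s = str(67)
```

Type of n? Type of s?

n is assigned a bare integer (no decimal point), so it is an int; s is assigned the result of calling str(), which returns a str

int, str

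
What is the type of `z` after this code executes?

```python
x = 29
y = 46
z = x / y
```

int / int = float

float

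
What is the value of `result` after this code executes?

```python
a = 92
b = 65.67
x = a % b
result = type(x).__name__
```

a is int; b is float; x is float; result = 'float'

'float'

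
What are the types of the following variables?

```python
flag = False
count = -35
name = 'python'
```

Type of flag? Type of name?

flag is assigned the constant False, which has type bool; name is assigned a quoted string literal, so it is a str

bool, str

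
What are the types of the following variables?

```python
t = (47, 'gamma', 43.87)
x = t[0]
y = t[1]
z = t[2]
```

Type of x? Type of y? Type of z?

tuple[0] is int; tuple[1] is str; tuple[2] is float

int, str, float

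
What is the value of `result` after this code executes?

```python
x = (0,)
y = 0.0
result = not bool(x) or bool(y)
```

x = (0,); y = 0.0; result = False

False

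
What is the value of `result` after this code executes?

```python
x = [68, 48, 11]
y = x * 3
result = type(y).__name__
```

x is list; y is list; result = 'list'

'list'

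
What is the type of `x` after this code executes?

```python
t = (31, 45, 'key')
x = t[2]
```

Index 2 of tuple is a str literal

str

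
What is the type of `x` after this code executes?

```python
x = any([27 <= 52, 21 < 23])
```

any() returns bool

bool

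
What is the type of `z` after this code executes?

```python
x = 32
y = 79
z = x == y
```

Equality comparison returns bool

bool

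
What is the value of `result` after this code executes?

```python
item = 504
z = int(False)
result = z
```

item = 504; z = 0; result = 0

0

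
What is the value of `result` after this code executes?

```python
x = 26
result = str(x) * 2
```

x = 26; result = '2626'

'2626'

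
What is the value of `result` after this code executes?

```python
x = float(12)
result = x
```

x = 12.0; result = 12.0

12.0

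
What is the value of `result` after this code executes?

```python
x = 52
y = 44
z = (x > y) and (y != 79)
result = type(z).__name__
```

x is int; y is int; z is bool; result = 'bool'

'bool'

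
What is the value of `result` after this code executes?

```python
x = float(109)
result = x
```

x = 109.0; result = 109.0

109.0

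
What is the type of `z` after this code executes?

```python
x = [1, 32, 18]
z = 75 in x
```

'in' operator returns bool

bool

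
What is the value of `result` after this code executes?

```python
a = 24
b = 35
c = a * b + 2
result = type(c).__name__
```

a is int; b is int; c is int; result = 'int'

'int'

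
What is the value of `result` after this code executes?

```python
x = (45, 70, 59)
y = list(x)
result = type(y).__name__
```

x is tuple; y is list; result = 'list'

'list'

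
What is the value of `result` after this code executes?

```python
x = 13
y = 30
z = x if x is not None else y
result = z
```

x = 13; y = 30; z = 13; result = 13

13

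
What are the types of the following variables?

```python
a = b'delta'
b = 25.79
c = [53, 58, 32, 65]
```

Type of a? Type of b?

a is assigned a bytes literal (b'...' prefix); b is assigned a number with a decimal point, so it is a float

bytes, float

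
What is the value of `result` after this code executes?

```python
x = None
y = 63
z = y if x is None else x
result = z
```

x = None; y = 63; z = 63; result = 63

63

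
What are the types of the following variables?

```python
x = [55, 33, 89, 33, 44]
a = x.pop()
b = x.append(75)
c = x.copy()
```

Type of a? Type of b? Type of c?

pop() returns element; append() returns None; copy() returns list

int, NoneType, list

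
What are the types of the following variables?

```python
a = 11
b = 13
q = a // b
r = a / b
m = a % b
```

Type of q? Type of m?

// returns int; % of ints returns int

int, int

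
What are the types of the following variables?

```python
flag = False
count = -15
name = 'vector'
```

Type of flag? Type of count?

flag is assigned the constant False, which has type bool; count is assigned a bare integer (no decimal point), so it is an int

bool, int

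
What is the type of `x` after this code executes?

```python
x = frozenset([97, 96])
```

frozenset() returns frozenset

frozenset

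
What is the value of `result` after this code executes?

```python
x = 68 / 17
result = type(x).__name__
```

x is float; result = 'float'

'float'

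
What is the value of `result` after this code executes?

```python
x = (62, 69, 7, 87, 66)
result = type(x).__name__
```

x is tuple; result = 'tuple'

'tuple'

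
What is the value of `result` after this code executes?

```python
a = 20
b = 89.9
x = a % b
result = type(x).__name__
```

a is int; b is float; x is float; result = 'float'

'float'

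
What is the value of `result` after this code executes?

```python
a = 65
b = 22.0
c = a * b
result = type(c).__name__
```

a is int; b is float; c is float; result = 'float'

'float'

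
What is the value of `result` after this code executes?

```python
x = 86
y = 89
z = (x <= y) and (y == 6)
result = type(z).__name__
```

x is int; y is int; z is bool; result = 'bool'

'bool'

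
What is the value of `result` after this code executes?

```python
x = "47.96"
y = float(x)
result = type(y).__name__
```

x is str; y is float; result = 'float'

'float'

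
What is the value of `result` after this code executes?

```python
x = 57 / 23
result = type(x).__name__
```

x is float; result = 'float'

'float'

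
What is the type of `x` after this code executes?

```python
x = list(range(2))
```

list(range()) returns list

list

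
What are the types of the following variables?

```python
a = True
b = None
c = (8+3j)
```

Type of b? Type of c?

b is assigned None, whose type is NoneType; c is assigned (8+3j), an int plus an imaginary literal (j suffix), which evaluates to complex

NoneType, complex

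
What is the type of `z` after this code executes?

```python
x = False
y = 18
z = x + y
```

bool + int = int (bool is subclass of int)

int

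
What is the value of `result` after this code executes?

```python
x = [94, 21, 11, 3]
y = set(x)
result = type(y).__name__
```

x is list; y is set; result = 'set'

'set'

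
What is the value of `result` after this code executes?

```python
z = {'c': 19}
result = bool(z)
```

z = {'c': 19}; result = True

True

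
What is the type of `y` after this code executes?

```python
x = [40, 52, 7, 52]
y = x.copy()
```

list.copy() returns list

list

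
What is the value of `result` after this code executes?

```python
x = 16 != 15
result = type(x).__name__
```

x is bool; result = 'bool'

'bool'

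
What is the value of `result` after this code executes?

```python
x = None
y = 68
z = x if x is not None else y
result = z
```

x = None; y = 68; z = 68; result = 68

68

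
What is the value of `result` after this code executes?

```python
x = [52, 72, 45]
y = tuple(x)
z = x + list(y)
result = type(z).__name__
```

x is list; y is tuple; z is list; result = 'list'

'list'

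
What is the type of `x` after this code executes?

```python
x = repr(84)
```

repr() returns str

str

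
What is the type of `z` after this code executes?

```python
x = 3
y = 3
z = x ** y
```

positive int ** positive int = int

int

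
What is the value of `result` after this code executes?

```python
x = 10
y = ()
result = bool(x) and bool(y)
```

x = 10; y = (); result = False

False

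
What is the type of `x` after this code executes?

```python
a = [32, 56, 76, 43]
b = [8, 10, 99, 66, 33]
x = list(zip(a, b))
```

list(zip()) returns a list of tuples

list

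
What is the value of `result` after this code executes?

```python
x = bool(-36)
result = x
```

x = True; result = True

True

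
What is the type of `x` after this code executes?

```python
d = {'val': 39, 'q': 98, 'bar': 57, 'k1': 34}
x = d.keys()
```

.keys() returns dict_keys view

dict_keys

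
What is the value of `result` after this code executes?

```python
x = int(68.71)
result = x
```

x = 68; result = 68

68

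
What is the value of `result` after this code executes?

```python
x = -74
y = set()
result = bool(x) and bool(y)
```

x = -74; y = set(); result = False

False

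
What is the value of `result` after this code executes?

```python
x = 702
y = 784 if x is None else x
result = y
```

x = 702; y = 702; result = 702

702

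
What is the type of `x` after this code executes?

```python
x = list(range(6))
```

list(range()) returns list

list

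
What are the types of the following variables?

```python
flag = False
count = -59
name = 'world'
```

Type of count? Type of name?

count is assigned a bare integer (no decimal point), so it is an int; name is assigned a quoted string literal, so it is a str

int, str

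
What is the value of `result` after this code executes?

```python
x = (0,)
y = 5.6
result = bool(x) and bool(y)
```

x = (0,); y = 5.6; result = True

True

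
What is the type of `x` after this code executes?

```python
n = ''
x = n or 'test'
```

'or' returns first truthy value (str)

str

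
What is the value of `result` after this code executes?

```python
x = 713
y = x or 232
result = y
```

x = 713; y = 713; result = 713

713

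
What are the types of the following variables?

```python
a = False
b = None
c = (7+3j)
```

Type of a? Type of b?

a is assigned the constant False, which has type bool; b is assigned None, whose type is NoneType

bool, NoneType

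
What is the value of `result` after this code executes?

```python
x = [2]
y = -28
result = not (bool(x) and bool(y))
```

x = [2]; y = -28; result = False

False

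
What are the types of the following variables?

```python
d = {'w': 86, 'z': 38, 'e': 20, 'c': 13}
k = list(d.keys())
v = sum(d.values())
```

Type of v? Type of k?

sum of ints is int; list() converts to list

int, list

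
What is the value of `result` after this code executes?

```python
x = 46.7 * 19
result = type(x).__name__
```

x is float; result = 'float'

'float'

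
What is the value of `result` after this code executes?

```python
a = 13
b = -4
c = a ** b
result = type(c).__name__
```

a is int; b is int; c is float; result = 'float'

'float'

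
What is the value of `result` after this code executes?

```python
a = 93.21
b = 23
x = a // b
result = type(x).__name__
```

a is float; b is int; x is float; result = 'float'

'float'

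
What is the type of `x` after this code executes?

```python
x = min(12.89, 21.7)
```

min() of floats returns float

float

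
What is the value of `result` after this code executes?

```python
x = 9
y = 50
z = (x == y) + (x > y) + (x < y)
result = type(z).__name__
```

x is int; y is int; z is int; result = 'int'

'int'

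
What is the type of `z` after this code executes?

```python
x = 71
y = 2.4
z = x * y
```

int * float = float

float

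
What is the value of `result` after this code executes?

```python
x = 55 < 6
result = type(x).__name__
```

x is bool; result = 'bool'

'bool'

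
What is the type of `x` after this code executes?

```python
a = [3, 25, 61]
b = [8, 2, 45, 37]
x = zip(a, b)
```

zip() returns a zip object

zip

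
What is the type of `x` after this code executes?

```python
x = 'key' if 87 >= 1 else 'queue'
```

Both branches of conditional are str

str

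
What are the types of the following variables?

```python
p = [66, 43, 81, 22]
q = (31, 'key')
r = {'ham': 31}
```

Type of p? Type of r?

p is assigned a list literal (square brackets); r is assigned a dict literal ({key: value})

list, dict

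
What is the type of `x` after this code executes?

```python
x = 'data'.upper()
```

str.upper() returns str

str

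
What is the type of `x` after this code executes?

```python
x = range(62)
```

range() returns a range object

range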